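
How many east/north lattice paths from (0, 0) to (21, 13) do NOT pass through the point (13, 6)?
Number of paths = 753389340

Total paths from (0, 0) to (21, 13): C(34, 21) = 927983760. Paths through (13, 6): (paths (0, 0) → (13, 6)) × (paths (13, 6) → (21, 13)) = C(19, 13) · C(15, 8) = 27132 · 6435 = 174594420. Avoidance count = 927983760 − 174594420 = 753389340.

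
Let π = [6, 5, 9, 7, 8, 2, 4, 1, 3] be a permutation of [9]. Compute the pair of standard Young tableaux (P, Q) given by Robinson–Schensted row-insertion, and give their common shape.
P = [1, 3, 8] / [2, 4] / [5, 7] / [6, 9];  Q = [1, 3, 5] / [2, 4] / [6, 7] / [8, 9];  common shape = (3, 2, 2, 2)

Row-insert the values π_1, π_2, … into P one at a time, bumping the leftmost entry strictly greater than the inserted value down to the next row. The recording tableau Q records, in position (i, j), the step at which that cell was added to P.
  Insert 6 (step 1): P = [6];  Q = [1]
  Insert 5 (step 2): P = [5] / [6];  Q = [1] / [2]
  Insert 9 (step 3): P = [5, 9] / [6];  Q = [1, 3] / [2]
  Insert 7 (step 4): P = [5, 7] / [6, 9];  Q = [1, 3] / [2, 4]
  Insert 8 (step 5): P = [5, 7, 8] / [6, 9];  Q = [1, 3, 5] / [2, 4]
  Insert 2 (step 6): P = [2, 7, 8] / [5, 9] / [6];  Q = [1, 3, 5] / [2, 4] / [6]
  Insert 4 (step 7): P = [2, 4, 8] / [5, 7] / [6, 9];  Q = [1, 3, 5] / [2, 4] / [6, 7]
  Insert 1 (step 8): P = [1, 4, 8] / [2, 7] / [5, 9] / [6];  Q = [1, 3, 5] / [2, 4] / [6, 7] / [8]
  Insert 3 (step 9): P = [1, 3, 8] / [2, 4] / [5, 7] / [6, 9];  Q = [1, 3, 5] / [2, 4] / [6, 7] / [8, 9]
Final shape: (3, 2, 2, 2).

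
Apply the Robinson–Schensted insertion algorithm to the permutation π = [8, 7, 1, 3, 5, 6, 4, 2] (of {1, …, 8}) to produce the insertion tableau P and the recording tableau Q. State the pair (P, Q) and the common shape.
P = [1, 2, 4, 6] / [3] / [5] / [7] / [8];  Q = [1, 4, 5, 6] / [2] / [3] / [7] / [8];  common shape = (4, 1, 1, 1, 1)

Row-insert the values π_1, π_2, … into P one at a time, bumping the leftmost entry strictly greater than the inserted value down to the next row. The recording tableau Q records, in position (i, j), the step at which that cell was added to P.
  Insert 8 (step 1): P = [8];  Q = [1]
  Insert 7 (step 2): P = [7] / [8];  Q = [1] / [2]
  Insert 1 (step 3): P = [1] / [7] / [8];  Q = [1] / [2] / [3]
  Insert 3 (step 4): P = [1, 3] / [7] / [8];  Q = [1, 4] / [2] / [3]
  Insert 5 (step 5): P = [1, 3, 5] / [7] / [8];  Q = [1, 4, 5] / [2] / [3]
  Insert 6 (step 6): P = [1, 3, 5, 6] / [7] / [8];  Q = [1, 4, 5, 6] / [2] / [3]
  Insert 4 (step 7): P = [1, 3, 4, 6] / [5] / [7] / [8];  Q = [1, 4, 5, 6] / [2] / [3] / [7]
  Insert 2 (step 8): P = [1, 2, 4, 6] / [3] / [5] / [7] / [8];  Q = [1, 4, 5, 6] / [2] / [3] / [7] / [8]
Final shape: (4, 1, 1, 1, 1).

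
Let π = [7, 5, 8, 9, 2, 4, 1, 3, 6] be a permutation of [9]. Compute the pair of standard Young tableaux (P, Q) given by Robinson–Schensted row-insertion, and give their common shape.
P = [1, 3, 6] / [2, 4, 9] / [5, 8] / [7];  Q = [1, 3, 4] / [2, 6, 9] / [5, 8] / [7];  common shape = (3, 3, 2, 1)

Row-insert the values π_1, π_2, … into P one at a time, bumping the leftmost entry strictly greater than the inserted value down to the next row. The recording tableau Q records, in position (i, j), the step at which that cell was added to P.
  Insert 7 (step 1): P = [7];  Q = [1]
  Insert 5 (step 2): P = [5] / [7];  Q = [1] / [2]
  Insert 8 (step 3): P = [5, 8] / [7];  Q = [1, 3] / [2]
  Insert 9 (step 4): P = [5, 8, 9] / [7];  Q = [1, 3, 4] / [2]
  Insert 2 (step 5): P = [2, 8, 9] / [5] / [7];  Q = [1, 3, 4] / [2] / [5]
  Insert 4 (step 6): P = [2, 4, 9] / [5, 8] / [7];  Q = [1, 3, 4] / [2, 6] / [5]
  Insert 1 (step 7): P = [1, 4, 9] / [2, 8] / [5] / [7];  Q = [1, 3, 4] / [2, 6] / [5] / [7]
  Insert 3 (step 8): P = [1, 3, 9] / [2, 4] / [5, 8] / [7];  Q = [1, 3, 4] / [2, 6] / [5, 8] / [7]
  Insert 6 (step 9): P = [1, 3, 6] / [2, 4, 9] / [5, 8] / [7];  Q = [1, 3, 4] / [2, 6, 9] / [5, 8] / [7]
Final shape: (3, 3, 2, 1).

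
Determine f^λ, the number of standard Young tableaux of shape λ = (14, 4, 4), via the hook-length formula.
# SYT of shape (14, 4, 4) = 2462229

Hook-length formula: f^λ = n! / Π hook(c), product over all cells c of the Young diagram. For λ = (14, 4, 4), n = 22 boxes. Hook lengths by row (left-to-right, top-to-bottom): [16, 15, 14, 13, 10, 9, 8, 7, 6, 5, 4, 3, 2, 1]; [5, 4, 3, 2]; [4, 3, 2, 1]. Product of hooks = 456497233920000. So f^λ = 22! / 456497233920000 = 1124000727777607680000 / 456497233920000 = 2462229.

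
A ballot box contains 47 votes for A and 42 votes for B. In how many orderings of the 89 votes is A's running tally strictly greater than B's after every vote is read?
Strict-lead orderings = 2552275268894425863373200

Total orderings of the 89 votes with 47 for A: C(89, 47) = 45430499786320780368042960. By the Bertrand ballot formula (Cycle Lemma / reflection principle), the number of orderings in which A is strictly ahead of B throughout is (p − q)/(p + q) · C(p + q, p) = (47 − 42)/(47 + 42) · 45430499786320780368042960 = 2552275268894425863373200.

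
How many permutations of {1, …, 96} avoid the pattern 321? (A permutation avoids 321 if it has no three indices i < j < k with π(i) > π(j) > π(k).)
C_96 = 3721443204405954385563870541379246659709506697378694300

These 321-avoiding permutations are counted by the Catalan number C_n = (1/(n + 1)) · C(2n, n). For n = 96: C_96 = (1/97) · C(192, 96) = 360979990827377575399695442513786925991822149645733347100/97 = 3721443204405954385563870541379246659709506697378694300.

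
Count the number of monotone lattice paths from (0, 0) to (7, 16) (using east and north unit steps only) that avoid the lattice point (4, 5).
Number of paths = 199293

Total paths from (0, 0) to (7, 16): C(23, 7) = 245157. Paths through (4, 5): (paths (0, 0) → (4, 5)) × (paths (4, 5) → (7, 16)) = C(9, 4) · C(14, 3) = 126 · 364 = 45864. Avoidance count = 245157 − 45864 = 199293.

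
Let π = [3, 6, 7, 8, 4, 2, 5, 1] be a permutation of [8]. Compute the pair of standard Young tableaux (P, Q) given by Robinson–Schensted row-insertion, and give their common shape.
P = [1, 4, 5, 8] / [2, 7] / [3] / [6];  Q = [1, 2, 3, 4] / [5, 7] / [6] / [8];  common shape = (4, 2, 1, 1)

Row-insert the values π_1, π_2, … into P one at a time, bumping the leftmost entry strictly greater than the inserted value down to the next row. The recording tableau Q records, in position (i, j), the step at which that cell was added to P.
  Insert 3 (step 1): P = [3];  Q = [1]
  Insert 6 (step 2): P = [3, 6];  Q = [1, 2]
  Insert 7 (step 3): P = [3, 6, 7];  Q = [1, 2, 3]
  Insert 8 (step 4): P = [3, 6, 7, 8];  Q = [1, 2, 3, 4]
  Insert 4 (step 5): P = [3, 4, 7, 8] / [6];  Q = [1, 2, 3, 4] / [5]
  Insert 2 (step 6): P = [2, 4, 7, 8] / [3] / [6];  Q = [1, 2, 3, 4] / [5] / [6]
  Insert 5 (step 7): P = [2, 4, 5, 8] / [3, 7] / [6];  Q = [1, 2, 3, 4] / [5, 7] / [6]
  Insert 1 (step 8): P = [1, 4, 5, 8] / [2, 7] / [3] / [6];  Q = [1, 2, 3, 4] / [5, 7] / [6] / [8]
Final shape: (4, 2, 1, 1).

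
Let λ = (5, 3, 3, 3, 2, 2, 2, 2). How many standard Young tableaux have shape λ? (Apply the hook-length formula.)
# SYT of shape (5, 3, 3, 3, 2, 2, 2, 2) = 242492250

Hook-length formula: f^λ = n! / Π hook(c), product over all cells c of the Young diagram. For λ = (5, 3, 3, 3, 2, 2, 2, 2), n = 22 boxes. Hook lengths by row (left-to-right, top-to-bottom): [12, 11, 6, 2, 1]; [9, 8, 3]; [8, 7, 2]; [7, 6, 1]; [5, 4]; [4, 3]; [3, 2]; [2, 1]. Product of hooks = 4635202682880. So f^λ = 22! / 4635202682880 = 1124000727777607680000 / 4635202682880 = 242492250.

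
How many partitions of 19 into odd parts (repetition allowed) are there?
p_odd(19) = 54

Enumerate partitions using only odd parts via the recurrence o(n, m) = o(n, m−2) + o(n−m, m) over odd m, starting from the largest odd part ≤ n. This gives p_odd(19) = 54. (Euler's theorem: equals the count of distinct-part partitions.)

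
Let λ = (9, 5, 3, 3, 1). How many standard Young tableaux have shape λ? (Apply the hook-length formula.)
# SYT of shape (9, 5, 3, 3, 1) = 307676880

Hook-length formula: f^λ = n! / Π hook(c), product over all cells c of the Young diagram. For λ = (9, 5, 3, 3, 1), n = 21 boxes. Hook lengths by row (left-to-right, top-to-bottom): [13, 11, 10, 7, 6, 4, 3, 2, 1]; [8, 6, 5, 2, 1]; [5, 3, 2]; [4, 2, 1]; [1]. Product of hooks = 166053888000. So f^λ = 21! / 166053888000 = 51090942171709440000 / 166053888000 = 307676880.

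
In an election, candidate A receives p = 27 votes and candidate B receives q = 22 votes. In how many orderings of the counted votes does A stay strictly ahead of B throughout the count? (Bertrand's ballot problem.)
Strict-lead orderings = 5071418015120

Total orderings of the 49 votes with 27 for A: C(49, 27) = 49699896548176. By the Bertrand ballot formula (Cycle Lemma / reflection principle), the number of orderings in which A is strictly ahead of B throughout is (p − q)/(p + q) · C(p + q, p) = (27 − 22)/(27 + 22) · 49699896548176 = 5071418015120.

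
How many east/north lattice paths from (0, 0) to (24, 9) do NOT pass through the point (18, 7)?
Number of paths = 25107500

Total paths from (0, 0) to (24, 9): C(33, 24) = 38567100. Paths through (18, 7): (paths (0, 0) → (18, 7)) × (paths (18, 7) → (24, 9)) = C(25, 18) · C(8, 6) = 480700 · 28 = 13459600. Avoidance count = 38567100 − 13459600 = 25107500.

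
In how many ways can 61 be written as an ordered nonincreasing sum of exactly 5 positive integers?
p(61, 5 parts) = 5608

Partitions of n into exactly k parts are in bijection with partitions of n − k into at most k parts (subtract 1 from each part). So p(61, exactly 5) = p(56, parts ≤ 5). Computing via the recurrence p(m, j) = p(m, j−1) + p(m−j, j) gives 5608.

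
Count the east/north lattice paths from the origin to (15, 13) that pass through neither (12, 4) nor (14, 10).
Number of paths = 29400576

Inclusion–exclusion. Total paths: C(28, 15) = 37442160. Through P₁: C(16, 12)·C(12, 3) = 400400. Through P₂: C(24, 14)·C(4, 1) = 7845024. Since P₁ is strictly southwest of P₂, a monotone path through both must visit P₁ then P₂; paths through both = C(16, 12)·C(8, 2)·C(4, 1) = 203840. Avoid both = 37442160 − 400400 − 7845024 + 203840 = 29400576.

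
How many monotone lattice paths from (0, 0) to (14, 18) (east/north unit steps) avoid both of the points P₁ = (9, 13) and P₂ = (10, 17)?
Number of paths = 316339835

Inclusion–exclusion. Total paths: C(32, 14) = 471435600. Through P₁: C(22, 9)·C(10, 5) = 125349840. Through P₂: C(27, 10)·C(5, 4) = 42181425. Since P₁ is strictly southwest of P₂, a monotone path through both must visit P₁ then P₂; paths through both = C(22, 9)·C(5, 1)·C(5, 4) = 12435500. Avoid both = 471435600 − 125349840 − 42181425 + 12435500 = 316339835.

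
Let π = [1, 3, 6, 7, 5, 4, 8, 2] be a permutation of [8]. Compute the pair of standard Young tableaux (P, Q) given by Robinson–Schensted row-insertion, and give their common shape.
P = [1, 2, 4, 7, 8] / [3] / [5] / [6];  Q = [1, 2, 3, 4, 7] / [5] / [6] / [8];  common shape = (5, 1, 1, 1)

Row-insert the values π_1, π_2, … into P one at a time, bumping the leftmost entry strictly greater than the inserted value down to the next row. The recording tableau Q records, in position (i, j), the step at which that cell was added to P.
  Insert 1 (step 1): P = [1];  Q = [1]
  Insert 3 (step 2): P = [1, 3];  Q = [1, 2]
  Insert 6 (step 3): P = [1, 3, 6];  Q = [1, 2, 3]
  Insert 7 (step 4): P = [1, 3, 6, 7];  Q = [1, 2, 3, 4]
  Insert 5 (step 5): P = [1, 3, 5, 7] / [6];  Q = [1, 2, 3, 4] / [5]
  Insert 4 (step 6): P = [1, 3, 4, 7] / [5] / [6];  Q = [1, 2, 3, 4] / [5] / [6]
  Insert 8 (step 7): P = [1, 3, 4, 7, 8] / [5] / [6];  Q = [1, 2, 3, 4, 7] / [5] / [6]
  Insert 2 (step 8): P = [1, 2, 4, 7, 8] / [3] / [5] / [6];  Q = [1, 2, 3, 4, 7] / [5] / [6] / [8]
Final shape: (5, 1, 1, 1).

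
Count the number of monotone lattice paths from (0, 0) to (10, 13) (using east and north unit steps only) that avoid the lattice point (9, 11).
Number of paths = 640186

Total paths from (0, 0) to (10, 13): C(23, 10) = 1144066. Paths through (9, 11): (paths (0, 0) → (9, 11)) × (paths (9, 11) → (10, 13)) = C(20, 9) · C(3, 1) = 167960 · 3 = 503880. Avoidance count = 1144066 − 503880 = 640186.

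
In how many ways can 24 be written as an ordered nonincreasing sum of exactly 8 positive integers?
p(24, 8 parts) = 186

Partitions of n into exactly k parts are in bijection with partitions of n − k into at most k parts (subtract 1 from each part). So p(24, exactly 8) = p(16, parts ≤ 8). Computing via the recurrence p(m, j) = p(m, j−1) + p(m−j, j) gives 186.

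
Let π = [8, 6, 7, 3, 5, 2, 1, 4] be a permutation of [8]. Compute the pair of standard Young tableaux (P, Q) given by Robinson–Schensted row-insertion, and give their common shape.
P = [1, 4] / [2, 5] / [3, 7] / [6] / [8];  Q = [1, 3] / [2, 5] / [4, 8] / [6] / [7];  common shape = (2, 2, 2, 1, 1)

Row-insert the values π_1, π_2, … into P one at a time, bumping the leftmost entry strictly greater than the inserted value down to the next row. The recording tableau Q records, in position (i, j), the step at which that cell was added to P.
  Insert 8 (step 1): P = [8];  Q = [1]
  Insert 6 (step 2): P = [6] / [8];  Q = [1] / [2]
  Insert 7 (step 3): P = [6, 7] / [8];  Q = [1, 3] / [2]
  Insert 3 (step 4): P = [3, 7] / [6] / [8];  Q = [1, 3] / [2] / [4]
  Insert 5 (step 5): P = [3, 5] / [6, 7] / [8];  Q = [1, 3] / [2, 5] / [4]
  Insert 2 (step 6): P = [2, 5] / [3, 7] / [6] / [8];  Q = [1, 3] / [2, 5] / [4] / [6]
  Insert 1 (step 7): P = [1, 5] / [2, 7] / [3] / [6] / [8];  Q = [1, 3] / [2, 5] / [4] / [6] / [7]
  Insert 4 (step 8): P = [1, 4] / [2, 5] / [3, 7] / [6] / [8];  Q = [1, 3] / [2, 5] / [4, 8] / [6] / [7]
Final shape: (2, 2, 2, 1, 1).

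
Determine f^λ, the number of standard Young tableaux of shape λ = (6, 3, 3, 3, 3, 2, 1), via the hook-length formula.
# SYT of shape (6, 3, 3, 3, 3, 2, 1) = 203693490

Hook-length formula: f^λ = n! / Π hook(c), product over all cells c of the Young diagram. For λ = (6, 3, 3, 3, 3, 2, 1), n = 21 boxes. Hook lengths by row (left-to-right, top-to-bottom): [12, 10, 8, 3, 2, 1]; [8, 6, 4]; [7, 5, 3]; [6, 4, 2]; [5, 3, 1]; [3, 1]; [1]. Product of hooks = 250822656000. So f^λ = 21! / 250822656000 = 51090942171709440000 / 250822656000 = 203693490.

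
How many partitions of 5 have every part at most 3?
p(5, parts ≤ 3) = 5

Partitions of 5 with all parts ≤ 3: 3+2, 3+1+1, 2+2+1, 2+1+1+1, 1+1+1+1+1. Count = 5.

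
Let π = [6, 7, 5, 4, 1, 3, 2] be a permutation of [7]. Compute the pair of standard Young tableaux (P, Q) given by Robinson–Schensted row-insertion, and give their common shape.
P = [1, 2] / [3, 7] / [4] / [5] / [6];  Q = [1, 2] / [3, 6] / [4] / [5] / [7];  common shape = (2, 2, 1, 1, 1)

Row-insert the values π_1, π_2, … into P one at a time, bumping the leftmost entry strictly greater than the inserted value down to the next row. The recording tableau Q records, in position (i, j), the step at which that cell was added to P.
  Insert 6 (step 1): P = [6];  Q = [1]
  Insert 7 (step 2): P = [6, 7];  Q = [1, 2]
  Insert 5 (step 3): P = [5, 7] / [6];  Q = [1, 2] / [3]
  Insert 4 (step 4): P = [4, 7] / [5] / [6];  Q = [1, 2] / [3] / [4]
  Insert 1 (step 5): P = [1, 7] / [4] / [5] / [6];  Q = [1, 2] / [3] / [4] / [5]
  Insert 3 (step 6): P = [1, 3] / [4, 7] / [5] / [6];  Q = [1, 2] / [3, 6] / [4] / [5]
  Insert 2 (step 7): P = [1, 2] / [3, 7] / [4] / [5] / [6];  Q = [1, 2] / [3, 6] / [4] / [5] / [7]
Final shape: (2, 2, 1, 1, 1).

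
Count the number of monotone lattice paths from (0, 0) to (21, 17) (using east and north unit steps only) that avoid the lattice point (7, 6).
Number of paths = 21132244980

Total paths from (0, 0) to (21, 17): C(38, 21) = 28781143380. Paths through (7, 6): (paths (0, 0) → (7, 6)) × (paths (7, 6) → (21, 17)) = C(13, 7) · C(25, 14) = 1716 · 4457400 = 7648898400. Avoidance count = 28781143380 − 7648898400 = 21132244980.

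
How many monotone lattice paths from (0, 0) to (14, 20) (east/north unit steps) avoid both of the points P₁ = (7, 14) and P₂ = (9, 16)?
Number of paths = 1022931990

Inclusion–exclusion. Total paths: C(34, 14) = 1391975640. Through P₁: C(21, 7)·C(13, 7) = 199536480. Through P₂: C(25, 9)·C(9, 5) = 257414850. Since P₁ is strictly southwest of P₂, a monotone path through both must visit P₁ then P₂; paths through both = C(21, 7)·C(4, 2)·C(9, 5) = 87907680. Avoid both = 1391975640 − 199536480 − 257414850 + 87907680 = 1022931990.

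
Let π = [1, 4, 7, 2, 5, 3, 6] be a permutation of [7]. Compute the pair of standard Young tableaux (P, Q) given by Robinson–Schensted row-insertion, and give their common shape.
P = [1, 2, 3, 6] / [4, 5] / [7];  Q = [1, 2, 3, 7] / [4, 5] / [6];  common shape = (4, 2, 1)

Row-insert the values π_1, π_2, … into P one at a time, bumping the leftmost entry strictly greater than the inserted value down to the next row. The recording tableau Q records, in position (i, j), the step at which that cell was added to P.
  Insert 1 (step 1): P = [1];  Q = [1]
  Insert 4 (step 2): P = [1, 4];  Q = [1, 2]
  Insert 7 (step 3): P = [1, 4, 7];  Q = [1, 2, 3]
  Insert 2 (step 4): P = [1, 2, 7] / [4];  Q = [1, 2, 3] / [4]
  Insert 5 (step 5): P = [1, 2, 5] / [4, 7];  Q = [1, 2, 3] / [4, 5]
  Insert 3 (step 6): P = [1, 2, 3] / [4, 5] / [7];  Q = [1, 2, 3] / [4, 5] / [6]
  Insert 6 (step 7): P = [1, 2, 3, 6] / [4, 5] / [7];  Q = [1, 2, 3, 7] / [4, 5] / [6]
Final shape: (4, 2, 1).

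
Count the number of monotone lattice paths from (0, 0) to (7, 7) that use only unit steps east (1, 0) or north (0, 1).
Number of paths = 3432

A monotone lattice path from (0, 0) to (7, 7) consists of 7 east steps and 7 north steps in some order, so it is determined by which 7 of the 14 steps are east. The count is C(14, 7) = 3432.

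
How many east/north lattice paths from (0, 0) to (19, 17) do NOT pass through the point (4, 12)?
Number of paths = 8569279320

Total paths from (0, 0) to (19, 17): C(36, 19) = 8597496600. Paths through (4, 12): (paths (0, 0) → (4, 12)) × (paths (4, 12) → (19, 17)) = C(16, 4) · C(20, 15) = 1820 · 15504 = 28217280. Avoidance count = 8597496600 − 28217280 = 8569279320.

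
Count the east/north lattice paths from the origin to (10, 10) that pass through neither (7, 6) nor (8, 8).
Number of paths = 78364

Inclusion–exclusion. Total paths: C(20, 10) = 184756. Through P₁: C(13, 7)·C(7, 3) = 60060. Through P₂: C(16, 8)·C(4, 2) = 77220. Since P₁ is strictly southwest of P₂, a monotone path through both must visit P₁ then P₂; paths through both = C(13, 7)·C(3, 1)·C(4, 2) = 30888. Avoid both = 184756 − 60060 − 77220 + 30888 = 78364.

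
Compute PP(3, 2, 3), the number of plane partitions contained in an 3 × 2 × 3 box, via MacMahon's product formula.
PP(3, 2, 3) = 175

Evaluate the triple product over i = 1..3, j = 1..2, k = 1..3. The factors are (2/1) · (3/2) · (4/3) · (3/2) · (4/3) · (5/4) · (3/2) · (4/3) · … (18 factors total). The numerators and denominators telescope so the product is an integer; carrying out the multiplication exactly gives PP(3, 2, 3) = 175.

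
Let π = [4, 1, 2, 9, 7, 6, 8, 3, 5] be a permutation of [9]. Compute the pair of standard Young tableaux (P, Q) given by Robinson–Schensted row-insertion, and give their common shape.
P = [1, 2, 3, 5] / [4, 6, 8] / [7] / [9];  Q = [1, 3, 4, 7] / [2, 5, 9] / [6] / [8];  common shape = (4, 3, 1, 1)

Row-insert the values π_1, π_2, … into P one at a time, bumping the leftmost entry strictly greater than the inserted value down to the next row. The recording tableau Q records, in position (i, j), the step at which that cell was added to P.
  Insert 4 (step 1): P = [4];  Q = [1]
  Insert 1 (step 2): P = [1] / [4];  Q = [1] / [2]
  Insert 2 (step 3): P = [1, 2] / [4];  Q = [1, 3] / [2]
  Insert 9 (step 4): P = [1, 2, 9] / [4];  Q = [1, 3, 4] / [2]
  Insert 7 (step 5): P = [1, 2, 7] / [4, 9];  Q = [1, 3, 4] / [2, 5]
  Insert 6 (step 6): P = [1, 2, 6] / [4, 7] / [9];  Q = [1, 3, 4] / [2, 5] / [6]
  Insert 8 (step 7): P = [1, 2, 6, 8] / [4, 7] / [9];  Q = [1, 3, 4, 7] / [2, 5] / [6]
  Insert 3 (step 8): P = [1, 2, 3, 8] / [4, 6] / [7] / [9];  Q = [1, 3, 4, 7] / [2, 5] / [6] / [8]
  Insert 5 (step 9): P = [1, 2, 3, 5] / [4, 6, 8] / [7] / [9];  Q = [1, 3, 4, 7] / [2, 5, 9] / [6] / [8]
Final shape: (4, 3, 1, 1).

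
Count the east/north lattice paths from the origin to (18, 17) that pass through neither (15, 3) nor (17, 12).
Number of paths = 4225906440

Inclusion–exclusion. Total paths: C(35, 18) = 4537567650. Through P₁: C(18, 15)·C(17, 3) = 554880. Through P₂: C(29, 17)·C(6, 1) = 311375610. Since P₁ is strictly southwest of P₂, a monotone path through both must visit P₁ then P₂; paths through both = C(18, 15)·C(11, 2)·C(6, 1) = 269280. Avoid both = 4537567650 − 554880 − 311375610 + 269280 = 4225906440.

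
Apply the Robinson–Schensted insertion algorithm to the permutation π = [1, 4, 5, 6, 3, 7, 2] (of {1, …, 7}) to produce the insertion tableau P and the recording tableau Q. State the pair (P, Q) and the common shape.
P = [1, 2, 5, 6, 7] / [3] / [4];  Q = [1, 2, 3, 4, 6] / [5] / [7];  common shape = (5, 1, 1)

Row-insert the values π_1, π_2, … into P one at a time, bumping the leftmost entry strictly greater than the inserted value down to the next row. The recording tableau Q records, in position (i, j), the step at which that cell was added to P.
  Insert 1 (step 1): P = [1];  Q = [1]
  Insert 4 (step 2): P = [1, 4];  Q = [1, 2]
  Insert 5 (step 3): P = [1, 4, 5];  Q = [1, 2, 3]
  Insert 6 (step 4): P = [1, 4, 5, 6];  Q = [1, 2, 3, 4]
  Insert 3 (step 5): P = [1, 3, 5, 6] / [4];  Q = [1, 2, 3, 4] / [5]
  Insert 7 (step 6): P = [1, 3, 5, 6, 7] / [4];  Q = [1, 2, 3, 4, 6] / [5]
  Insert 2 (step 7): P = [1, 2, 5, 6, 7] / [3] / [4];  Q = [1, 2, 3, 4, 6] / [5] / [7]
Final shape: (5, 1, 1).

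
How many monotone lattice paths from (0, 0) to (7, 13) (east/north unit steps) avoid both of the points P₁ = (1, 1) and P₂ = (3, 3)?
Number of paths = 32384

Inclusion–exclusion. Total paths: C(20, 7) = 77520. Through P₁: C(2, 1)·C(18, 6) = 37128. Through P₂: C(6, 3)·C(14, 4) = 20020. Since P₁ is strictly southwest of P₂, a monotone path through both must visit P₁ then P₂; paths through both = C(2, 1)·C(4, 2)·C(14, 4) = 12012. Avoid both = 77520 − 37128 − 20020 + 12012 = 32384.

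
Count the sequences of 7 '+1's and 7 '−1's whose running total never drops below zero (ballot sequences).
C_7 = 429

These ballot sequences are counted by the Catalan number C_n = (1/(n + 1)) · C(2n, n). For n = 7: C_7 = (1/8) · C(14, 7) = 3432/8 = 429.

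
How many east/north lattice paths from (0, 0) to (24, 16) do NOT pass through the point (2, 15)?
Number of paths = 62852098522

Total paths from (0, 0) to (24, 16): C(40, 24) = 62852101650. Paths through (2, 15): (paths (0, 0) → (2, 15)) × (paths (2, 15) → (24, 16)) = C(17, 2) · C(23, 22) = 136 · 23 = 3128. Avoidance count = 62852101650 − 3128 = 62852098522.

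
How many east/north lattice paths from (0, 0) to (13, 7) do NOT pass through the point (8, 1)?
Number of paths = 73362

Total paths from (0, 0) to (13, 7): C(20, 13) = 77520. Paths through (8, 1): (paths (0, 0) → (8, 1)) × (paths (8, 1) → (13, 7)) = C(9, 8) · C(11, 5) = 9 · 462 = 4158. Avoidance count = 77520 − 4158 = 73362.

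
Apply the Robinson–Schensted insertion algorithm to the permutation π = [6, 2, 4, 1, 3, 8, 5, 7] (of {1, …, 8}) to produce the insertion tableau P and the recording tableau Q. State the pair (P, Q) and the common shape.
P = [1, 3, 5, 7] / [2, 4, 8] / [6];  Q = [1, 3, 6, 8] / [2, 5, 7] / [4];  common shape = (4, 3, 1)

Row-insert the values π_1, π_2, … into P one at a time, bumping the leftmost entry strictly greater than the inserted value down to the next row. The recording tableau Q records, in position (i, j), the step at which that cell was added to P.
  Insert 6 (step 1): P = [6];  Q = [1]
  Insert 2 (step 2): P = [2] / [6];  Q = [1] / [2]
  Insert 4 (step 3): P = [2, 4] / [6];  Q = [1, 3] / [2]
  Insert 1 (step 4): P = [1, 4] / [2] / [6];  Q = [1, 3] / [2] / [4]
  Insert 3 (step 5): P = [1, 3] / [2, 4] / [6];  Q = [1, 3] / [2, 5] / [4]
  Insert 8 (step 6): P = [1, 3, 8] / [2, 4] / [6];  Q = [1, 3, 6] / [2, 5] / [4]
  Insert 5 (step 7): P = [1, 3, 5] / [2, 4, 8] / [6];  Q = [1, 3, 6] / [2, 5, 7] / [4]
  Insert 7 (step 8): P = [1, 3, 5, 7] / [2, 4, 8] / [6];  Q = [1, 3, 6, 8] / [2, 5, 7] / [4]
Final shape: (4, 3, 1).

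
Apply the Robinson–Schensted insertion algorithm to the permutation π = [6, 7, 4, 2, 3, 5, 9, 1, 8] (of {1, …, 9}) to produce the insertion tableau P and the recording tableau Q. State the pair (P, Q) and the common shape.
P = [1, 3, 5, 8] / [2, 7, 9] / [4] / [6];  Q = [1, 2, 6, 7] / [3, 5, 9] / [4] / [8];  common shape = (4, 3, 1, 1)

Row-insert the values π_1, π_2, … into P one at a time, bumping the leftmost entry strictly greater than the inserted value down to the next row. The recording tableau Q records, in position (i, j), the step at which that cell was added to P.
  Insert 6 (step 1): P = [6];  Q = [1]
  Insert 7 (step 2): P = [6, 7];  Q = [1, 2]
  Insert 4 (step 3): P = [4, 7] / [6];  Q = [1, 2] / [3]
  Insert 2 (step 4): P = [2, 7] / [4] / [6];  Q = [1, 2] / [3] / [4]
  Insert 3 (step 5): P = [2, 3] / [4, 7] / [6];  Q = [1, 2] / [3, 5] / [4]
  Insert 5 (step 6): P = [2, 3, 5] / [4, 7] / [6];  Q = [1, 2, 6] / [3, 5] / [4]
  Insert 9 (step 7): P = [2, 3, 5, 9] / [4, 7] / [6];  Q = [1, 2, 6, 7] / [3, 5] / [4]
  Insert 1 (step 8): P = [1, 3, 5, 9] / [2, 7] / [4] / [6];  Q = [1, 2, 6, 7] / [3, 5] / [4] / [8]
  Insert 8 (step 9): P = [1, 3, 5, 8] / [2, 7, 9] / [4] / [6];  Q = [1, 2, 6, 7] / [3, 5, 9] / [4] / [8]
Final shape: (4, 3, 1, 1).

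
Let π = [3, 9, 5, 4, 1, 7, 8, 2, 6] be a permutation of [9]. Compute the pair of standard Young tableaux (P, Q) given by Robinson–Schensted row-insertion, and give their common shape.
P = [1, 2, 6, 8] / [3, 4, 7] / [5] / [9];  Q = [1, 2, 6, 7] / [3, 8, 9] / [4] / [5];  common shape = (4, 3, 1, 1)

Row-insert the values π_1, π_2, … into P one at a time, bumping the leftmost entry strictly greater than the inserted value down to the next row. The recording tableau Q records, in position (i, j), the step at which that cell was added to P.
  Insert 3 (step 1): P = [3];  Q = [1]
  Insert 9 (step 2): P = [3, 9];  Q = [1, 2]
  Insert 5 (step 3): P = [3, 5] / [9];  Q = [1, 2] / [3]
  Insert 4 (step 4): P = [3, 4] / [5] / [9];  Q = [1, 2] / [3] / [4]
  Insert 1 (step 5): P = [1, 4] / [3] / [5] / [9];  Q = [1, 2] / [3] / [4] / [5]
  Insert 7 (step 6): P = [1, 4, 7] / [3] / [5] / [9];  Q = [1, 2, 6] / [3] / [4] / [5]
  Insert 8 (step 7): P = [1, 4, 7, 8] / [3] / [5] / [9];  Q = [1, 2, 6, 7] / [3] / [4] / [5]
  Insert 2 (step 8): P = [1, 2, 7, 8] / [3, 4] / [5] / [9];  Q = [1, 2, 6, 7] / [3, 8] / [4] / [5]
  Insert 6 (step 9): P = [1, 2, 6, 8] / [3, 4, 7] / [5] / [9];  Q = [1, 2, 6, 7] / [3, 8, 9] / [4] / [5]
Final shape: (4, 3, 1, 1).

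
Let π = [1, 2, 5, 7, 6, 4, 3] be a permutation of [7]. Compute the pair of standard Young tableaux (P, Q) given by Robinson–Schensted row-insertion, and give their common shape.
P = [1, 2, 3, 6] / [4] / [5] / [7];  Q = [1, 2, 3, 4] / [5] / [6] / [7];  common shape = (4, 1, 1, 1)

Row-insert the values π_1, π_2, … into P one at a time, bumping the leftmost entry strictly greater than the inserted value down to the next row. The recording tableau Q records, in position (i, j), the step at which that cell was added to P.
  Insert 1 (step 1): P = [1];  Q = [1]
  Insert 2 (step 2): P = [1, 2];  Q = [1, 2]
  Insert 5 (step 3): P = [1, 2, 5];  Q = [1, 2, 3]
  Insert 7 (step 4): P = [1, 2, 5, 7];  Q = [1, 2, 3, 4]
  Insert 6 (step 5): P = [1, 2, 5, 6] / [7];  Q = [1, 2, 3, 4] / [5]
  Insert 4 (step 6): P = [1, 2, 4, 6] / [5] / [7];  Q = [1, 2, 3, 4] / [5] / [6]
  Insert 3 (step 7): P = [1, 2, 3, 6] / [4] / [5] / [7];  Q = [1, 2, 3, 4] / [5] / [6] / [7]
Final shape: (4, 1, 1, 1).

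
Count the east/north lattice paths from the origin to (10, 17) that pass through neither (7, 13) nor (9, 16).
Number of paths = 3187535

Inclusion–exclusion. Total paths: C(27, 10) = 8436285. Through P₁: C(20, 7)·C(7, 3) = 2713200. Through P₂: C(25, 9)·C(2, 1) = 4085950. Since P₁ is strictly southwest of P₂, a monotone path through both must visit P₁ then P₂; paths through both = C(20, 7)·C(5, 2)·C(2, 1) = 1550400. Avoid both = 8436285 − 2713200 − 4085950 + 1550400 = 3187535.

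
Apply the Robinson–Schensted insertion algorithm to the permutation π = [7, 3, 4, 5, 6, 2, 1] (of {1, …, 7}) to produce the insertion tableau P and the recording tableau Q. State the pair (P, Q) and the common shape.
P = [1, 4, 5, 6] / [2] / [3] / [7];  Q = [1, 3, 4, 5] / [2] / [6] / [7];  common shape = (4, 1, 1, 1)

Row-insert the values π_1, π_2, … into P one at a time, bumping the leftmost entry strictly greater than the inserted value down to the next row. The recording tableau Q records, in position (i, j), the step at which that cell was added to P.
  Insert 7 (step 1): P = [7];  Q = [1]
  Insert 3 (step 2): P = [3] / [7];  Q = [1] / [2]
  Insert 4 (step 3): P = [3, 4] / [7];  Q = [1, 3] / [2]
  Insert 5 (step 4): P = [3, 4, 5] / [7];  Q = [1, 3, 4] / [2]
  Insert 6 (step 5): P = [3, 4, 5, 6] / [7];  Q = [1, 3, 4, 5] / [2]
  Insert 2 (step 6): P = [2, 4, 5, 6] / [3] / [7];  Q = [1, 3, 4, 5] / [2] / [6]
  Insert 1 (step 7): P = [1, 4, 5, 6] / [2] / [3] / [7];  Q = [1, 3, 4, 5] / [2] / [6] / [7]
Final shape: (4, 1, 1, 1).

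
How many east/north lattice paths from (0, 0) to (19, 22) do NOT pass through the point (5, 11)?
Number of paths = 225192747000

Total paths from (0, 0) to (19, 22): C(41, 19) = 244662670200. Paths through (5, 11): (paths (0, 0) → (5, 11)) × (paths (5, 11) → (19, 22)) = C(16, 5) · C(25, 14) = 4368 · 4457400 = 19469923200. Avoidance count = 244662670200 − 19469923200 = 225192747000.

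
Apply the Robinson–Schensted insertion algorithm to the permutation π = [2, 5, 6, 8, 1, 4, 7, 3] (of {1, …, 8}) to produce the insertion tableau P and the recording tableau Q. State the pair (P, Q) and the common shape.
P = [1, 3, 6, 7] / [2, 4, 8] / [5];  Q = [1, 2, 3, 4] / [5, 6, 7] / [8];  common shape = (4, 3, 1)

Row-insert the values π_1, π_2, … into P one at a time, bumping the leftmost entry strictly greater than the inserted value down to the next row. The recording tableau Q records, in position (i, j), the step at which that cell was added to P.
  Insert 2 (step 1): P = [2];  Q = [1]
  Insert 5 (step 2): P = [2, 5];  Q = [1, 2]
  Insert 6 (step 3): P = [2, 5, 6];  Q = [1, 2, 3]
  Insert 8 (step 4): P = [2, 5, 6, 8];  Q = [1, 2, 3, 4]
  Insert 1 (step 5): P = [1, 5, 6, 8] / [2];  Q = [1, 2, 3, 4] / [5]
  Insert 4 (step 6): P = [1, 4, 6, 8] / [2, 5];  Q = [1, 2, 3, 4] / [5, 6]
  Insert 7 (step 7): P = [1, 4, 6, 7] / [2, 5, 8];  Q = [1, 2, 3, 4] / [5, 6, 7]
  Insert 3 (step 8): P = [1, 3, 6, 7] / [2, 4, 8] / [5];  Q = [1, 2, 3, 4] / [5, 6, 7] / [8]
Final shape: (4, 3, 1).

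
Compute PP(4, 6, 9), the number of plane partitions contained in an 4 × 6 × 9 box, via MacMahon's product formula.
PP(4, 6, 9) = 559299781040

Evaluate the triple product over i = 1..4, j = 1..6, k = 1..9. The factors are (2/1) · (3/2) · (4/3) · (5/4) · (6/5) · (7/6) · (8/7) · (9/8) · … (216 factors total). The numerators and denominators telescope so the product is an integer; carrying out the multiplication exactly gives PP(4, 6, 9) = 559299781040.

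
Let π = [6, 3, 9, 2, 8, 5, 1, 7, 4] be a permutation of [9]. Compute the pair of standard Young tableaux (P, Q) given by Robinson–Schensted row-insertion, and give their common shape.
P = [1, 4, 7] / [2, 5] / [3, 8] / [6, 9];  Q = [1, 3, 8] / [2, 5] / [4, 6] / [7, 9];  common shape = (3, 2, 2, 2)

Row-insert the values π_1, π_2, … into P one at a time, bumping the leftmost entry strictly greater than the inserted value down to the next row. The recording tableau Q records, in position (i, j), the step at which that cell was added to P.
  Insert 6 (step 1): P = [6];  Q = [1]
  Insert 3 (step 2): P = [3] / [6];  Q = [1] / [2]
  Insert 9 (step 3): P = [3, 9] / [6];  Q = [1, 3] / [2]
  Insert 2 (step 4): P = [2, 9] / [3] / [6];  Q = [1, 3] / [2] / [4]
  Insert 8 (step 5): P = [2, 8] / [3, 9] / [6];  Q = [1, 3] / [2, 5] / [4]
  Insert 5 (step 6): P = [2, 5] / [3, 8] / [6, 9];  Q = [1, 3] / [2, 5] / [4, 6]
  Insert 1 (step 7): P = [1, 5] / [2, 8] / [3, 9] / [6];  Q = [1, 3] / [2, 5] / [4, 6] / [7]
  Insert 7 (step 8): P = [1, 5, 7] / [2, 8] / [3, 9] / [6];  Q = [1, 3, 8] / [2, 5] / [4, 6] / [7]
  Insert 4 (step 9): P = [1, 4, 7] / [2, 5] / [3, 8] / [6, 9];  Q = [1, 3, 8] / [2, 5] / [4, 6] / [7, 9]
Final shape: (3, 2, 2, 2).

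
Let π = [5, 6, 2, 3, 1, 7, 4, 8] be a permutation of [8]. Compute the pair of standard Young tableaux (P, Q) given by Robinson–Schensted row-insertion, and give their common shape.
P = [1, 3, 4, 8] / [2, 6, 7] / [5];  Q = [1, 2, 6, 8] / [3, 4, 7] / [5];  common shape = (4, 3, 1)

Row-insert the values π_1, π_2, … into P one at a time, bumping the leftmost entry strictly greater than the inserted value down to the next row. The recording tableau Q records, in position (i, j), the step at which that cell was added to P.
  Insert 5 (step 1): P = [5];  Q = [1]
  Insert 6 (step 2): P = [5, 6];  Q = [1, 2]
  Insert 2 (step 3): P = [2, 6] / [5];  Q = [1, 2] / [3]
  Insert 3 (step 4): P = [2, 3] / [5, 6];  Q = [1, 2] / [3, 4]
  Insert 1 (step 5): P = [1, 3] / [2, 6] / [5];  Q = [1, 2] / [3, 4] / [5]
  Insert 7 (step 6): P = [1, 3, 7] / [2, 6] / [5];  Q = [1, 2, 6] / [3, 4] / [5]
  Insert 4 (step 7): P = [1, 3, 4] / [2, 6, 7] / [5];  Q = [1, 2, 6] / [3, 4, 7] / [5]
  Insert 8 (step 8): P = [1, 3, 4, 8] / [2, 6, 7] / [5];  Q = [1, 2, 6, 8] / [3, 4, 7] / [5]
Final shape: (4, 3, 1).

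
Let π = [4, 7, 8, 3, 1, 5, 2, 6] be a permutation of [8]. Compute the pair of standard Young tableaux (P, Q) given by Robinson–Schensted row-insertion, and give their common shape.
P = [1, 2, 6] / [3, 5, 8] / [4, 7];  Q = [1, 2, 3] / [4, 6, 8] / [5, 7];  common shape = (3, 3, 2)

Row-insert the values π_1, π_2, … into P one at a time, bumping the leftmost entry strictly greater than the inserted value down to the next row. The recording tableau Q records, in position (i, j), the step at which that cell was added to P.
  Insert 4 (step 1): P = [4];  Q = [1]
  Insert 7 (step 2): P = [4, 7];  Q = [1, 2]
  Insert 8 (step 3): P = [4, 7, 8];  Q = [1, 2, 3]
  Insert 3 (step 4): P = [3, 7, 8] / [4];  Q = [1, 2, 3] / [4]
  Insert 1 (step 5): P = [1, 7, 8] / [3] / [4];  Q = [1, 2, 3] / [4] / [5]
  Insert 5 (step 6): P = [1, 5, 8] / [3, 7] / [4];  Q = [1, 2, 3] / [4, 6] / [5]
  Insert 2 (step 7): P = [1, 2, 8] / [3, 5] / [4, 7];  Q = [1, 2, 3] / [4, 6] / [5, 7]
  Insert 6 (step 8): P = [1, 2, 6] / [3, 5, 8] / [4, 7];  Q = [1, 2, 3] / [4, 6, 8] / [5, 7]
Final shape: (3, 3, 2).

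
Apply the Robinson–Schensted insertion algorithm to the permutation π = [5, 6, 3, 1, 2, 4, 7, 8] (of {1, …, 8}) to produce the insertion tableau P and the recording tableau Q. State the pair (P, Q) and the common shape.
P = [1, 2, 4, 7, 8] / [3, 6] / [5];  Q = [1, 2, 6, 7, 8] / [3, 5] / [4];  common shape = (5, 2, 1)

Row-insert the values π_1, π_2, … into P one at a time, bumping the leftmost entry strictly greater than the inserted value down to the next row. The recording tableau Q records, in position (i, j), the step at which that cell was added to P.
  Insert 5 (step 1): P = [5];  Q = [1]
  Insert 6 (step 2): P = [5, 6];  Q = [1, 2]
  Insert 3 (step 3): P = [3, 6] / [5];  Q = [1, 2] / [3]
  Insert 1 (step 4): P = [1, 6] / [3] / [5];  Q = [1, 2] / [3] / [4]
  Insert 2 (step 5): P = [1, 2] / [3, 6] / [5];  Q = [1, 2] / [3, 5] / [4]
  Insert 4 (step 6): P = [1, 2, 4] / [3, 6] / [5];  Q = [1, 2, 6] / [3, 5] / [4]
  Insert 7 (step 7): P = [1, 2, 4, 7] / [3, 6] / [5];  Q = [1, 2, 6, 7] / [3, 5] / [4]
  Insert 8 (step 8): P = [1, 2, 4, 7, 8] / [3, 6] / [5];  Q = [1, 2, 6, 7, 8] / [3, 5] / [4]
Final shape: (5, 2, 1).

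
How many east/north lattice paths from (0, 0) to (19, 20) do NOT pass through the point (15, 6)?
Number of paths = 68757216570

Total paths from (0, 0) to (19, 20): C(39, 19) = 68923264410. Paths through (15, 6): (paths (0, 0) → (15, 6)) × (paths (15, 6) → (19, 20)) = C(21, 15) · C(18, 4) = 54264 · 3060 = 166047840. Avoidance count = 68923264410 − 166047840 = 68757216570.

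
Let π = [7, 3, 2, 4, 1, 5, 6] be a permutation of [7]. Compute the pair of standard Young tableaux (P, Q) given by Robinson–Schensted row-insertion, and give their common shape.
P = [1, 4, 5, 6] / [2] / [3] / [7];  Q = [1, 4, 6, 7] / [2] / [3] / [5];  common shape = (4, 1, 1, 1)

Row-insert the values π_1, π_2, … into P one at a time, bumping the leftmost entry strictly greater than the inserted value down to the next row. The recording tableau Q records, in position (i, j), the step at which that cell was added to P.
  Insert 7 (step 1): P = [7];  Q = [1]
  Insert 3 (step 2): P = [3] / [7];  Q = [1] / [2]
  Insert 2 (step 3): P = [2] / [3] / [7];  Q = [1] / [2] / [3]
  Insert 4 (step 4): P = [2, 4] / [3] / [7];  Q = [1, 4] / [2] / [3]
  Insert 1 (step 5): P = [1, 4] / [2] / [3] / [7];  Q = [1, 4] / [2] / [3] / [5]
  Insert 5 (step 6): P = [1, 4, 5] / [2] / [3] / [7];  Q = [1, 4, 6] / [2] / [3] / [5]
  Insert 6 (step 7): P = [1, 4, 5, 6] / [2] / [3] / [7];  Q = [1, 4, 6, 7] / [2] / [3] / [5]
Final shape: (4, 1, 1, 1).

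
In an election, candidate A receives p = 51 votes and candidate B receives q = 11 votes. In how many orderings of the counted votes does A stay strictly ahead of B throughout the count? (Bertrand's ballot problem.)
Strict-lead orderings = 327916982640

Total orderings of the 62 votes with 51 for A: C(62, 51) = 508271323092. By the Bertrand ballot formula (Cycle Lemma / reflection principle), the number of orderings in which A is strictly ahead of B throughout is (p − q)/(p + q) · C(p + q, p) = (51 − 11)/(51 + 11) · 508271323092 = 327916982640.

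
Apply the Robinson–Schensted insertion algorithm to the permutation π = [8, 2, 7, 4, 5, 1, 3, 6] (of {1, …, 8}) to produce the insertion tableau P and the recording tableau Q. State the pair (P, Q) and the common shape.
P = [1, 3, 5, 6] / [2, 4] / [7] / [8];  Q = [1, 3, 5, 8] / [2, 7] / [4] / [6];  common shape = (4, 2, 1, 1)

Row-insert the values π_1, π_2, … into P one at a time, bumping the leftmost entry strictly greater than the inserted value down to the next row. The recording tableau Q records, in position (i, j), the step at which that cell was added to P.
  Insert 8 (step 1): P = [8];  Q = [1]
  Insert 2 (step 2): P = [2] / [8];  Q = [1] / [2]
  Insert 7 (step 3): P = [2, 7] / [8];  Q = [1, 3] / [2]
  Insert 4 (step 4): P = [2, 4] / [7] / [8];  Q = [1, 3] / [2] / [4]
  Insert 5 (step 5): P = [2, 4, 5] / [7] / [8];  Q = [1, 3, 5] / [2] / [4]
  Insert 1 (step 6): P = [1, 4, 5] / [2] / [7] / [8];  Q = [1, 3, 5] / [2] / [4] / [6]
  Insert 3 (step 7): P = [1, 3, 5] / [2, 4] / [7] / [8];  Q = [1, 3, 5] / [2, 7] / [4] / [6]
  Insert 6 (step 8): P = [1, 3, 5, 6] / [2, 4] / [7] / [8];  Q = [1, 3, 5, 8] / [2, 7] / [4] / [6]
Final shape: (4, 2, 1, 1).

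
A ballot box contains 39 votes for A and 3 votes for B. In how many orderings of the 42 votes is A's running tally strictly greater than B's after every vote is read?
Strict-lead orderings = 9840

Total orderings of the 42 votes with 39 for A: C(42, 39) = 11480. By the Bertrand ballot formula (Cycle Lemma / reflection principle), the number of orderings in which A is strictly ahead of B throughout is (p − q)/(p + q) · C(p + q, p) = (39 − 3)/(39 + 3) · 11480 = 9840.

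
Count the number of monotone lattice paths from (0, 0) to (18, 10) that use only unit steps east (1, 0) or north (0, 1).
Number of paths = 13123110

A monotone lattice path from (0, 0) to (18, 10) consists of 18 east steps and 10 north steps in some order, so it is determined by which 18 of the 28 steps are east. The count is C(28, 18) = 13123110.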